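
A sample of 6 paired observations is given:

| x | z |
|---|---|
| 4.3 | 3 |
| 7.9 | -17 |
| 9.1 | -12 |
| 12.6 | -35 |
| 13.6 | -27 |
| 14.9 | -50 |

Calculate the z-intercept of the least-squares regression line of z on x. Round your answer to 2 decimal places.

22.05

n = 6, Σx = 62.4, Σy = -138, Σxy = -1783.8, Σx² = 729.44
Sxx = Σx² − (Σx)²/n = 729.44 − 648.96 = 80.48
Sxy = Σxy − (Σx)(Σy)/n = -1783.8 − (-1435.2) = -348.6
b = Sxy/Sxx = -348.6/80.48 = -4.331511
a = ȳ − b·x̄ = -23 − (-4.331511)·10.4 = 22.047714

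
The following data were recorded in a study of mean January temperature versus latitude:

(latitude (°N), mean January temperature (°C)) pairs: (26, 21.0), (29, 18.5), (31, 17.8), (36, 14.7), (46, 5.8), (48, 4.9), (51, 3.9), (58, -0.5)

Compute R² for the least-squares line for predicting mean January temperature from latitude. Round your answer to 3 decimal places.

n = 8, Σx = 325, Σy = 86.1, Σxy = 2835.4, Σx² = 14159, Σy² = 1389.29
Sxx = Σx² − (Σx)²/n = 14159 − 13203.125 = 955.875
Sxy = Σxy − (Σx)(Σy)/n = 2835.4 − 3497.8125 = -662.4125
Syy = Σy² − (Σy)²/n = 1389.29 − 926.65125 = 462.63875
R² = Sxy²/(Sxx·Syy) = (-662.4125)²/(955.875·462.63875) = 0.992234

0.992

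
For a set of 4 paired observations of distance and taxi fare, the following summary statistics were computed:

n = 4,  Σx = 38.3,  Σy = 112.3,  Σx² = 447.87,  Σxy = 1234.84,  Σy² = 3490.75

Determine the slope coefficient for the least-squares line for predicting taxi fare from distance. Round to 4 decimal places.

Sxx = Σx² − (Σx)²/n = 447.87 − 366.7225 = 81.1475
Sxy = Σxy − (Σx)(Σy)/n = 1234.84 − 1075.2725 = 159.5675
b = Sxy/Sxx = 159.5675/81.1475 = 1.966388

1.9664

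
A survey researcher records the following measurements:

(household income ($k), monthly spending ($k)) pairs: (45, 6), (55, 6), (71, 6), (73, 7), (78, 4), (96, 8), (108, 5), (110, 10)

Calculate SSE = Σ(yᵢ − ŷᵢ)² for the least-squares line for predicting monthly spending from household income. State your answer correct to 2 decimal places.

20.14

n = 8, Σx = 636, Σy = 52, Σxy = 4257, Σx² = 54484, Σy² = 362
Sxx = Σx² − (Σx)²/n = 54484 − 50562 = 3922
Sxy = Σxy − (Σx)(Σy)/n = 4257 − 4134 = 123
Syy = Σy² − (Σy)²/n = 362 − 338 = 24
b = Sxy/Sxx = 123/3922 = 0.031362
SSE = Syy − b·Sxy = 24 − 0.031362·123 = 20.142529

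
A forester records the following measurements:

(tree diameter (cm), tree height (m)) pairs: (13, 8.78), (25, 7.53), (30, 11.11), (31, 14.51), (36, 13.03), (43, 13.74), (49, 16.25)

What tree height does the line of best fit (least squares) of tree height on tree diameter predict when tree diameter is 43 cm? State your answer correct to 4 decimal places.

14.4879

n = 7, Σx = 227, Σy = 84.95, Σxy = 2941.65, Σx² = 8201
Sxx = Σx² − (Σx)²/n = 8201 − 7361.285714 = 839.714286
Sxy = Σxy − (Σx)(Σy)/n = 2941.65 − 2754.807143 = 186.842857
b = Sxy/Sxx = 186.842857/839.714286 = 0.222508
a = ȳ − b·x̄ = 12.135714 − 0.222508·32.428571 = 4.920109
ŷ(43) = a + b·43 = 4.920109 + 0.222508·43 = 14.487938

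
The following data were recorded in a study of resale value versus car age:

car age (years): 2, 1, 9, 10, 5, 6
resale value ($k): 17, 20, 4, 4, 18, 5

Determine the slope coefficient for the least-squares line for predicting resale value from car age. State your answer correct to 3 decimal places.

-1.893

n = 6, Σx = 33, Σy = 68, Σxy = 250, Σx² = 247
Sxx = Σx² − (Σx)²/n = 247 − 181.5 = 65.5
Sxy = Σxy − (Σx)(Σy)/n = 250 − 374 = -124
b = Sxy/Sxx = -124/65.5 = -1.893130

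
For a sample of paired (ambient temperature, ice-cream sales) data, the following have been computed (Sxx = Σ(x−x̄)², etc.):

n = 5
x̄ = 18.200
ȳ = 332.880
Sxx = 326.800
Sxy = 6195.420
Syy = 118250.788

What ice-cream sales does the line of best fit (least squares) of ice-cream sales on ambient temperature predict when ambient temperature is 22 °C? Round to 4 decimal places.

b = Sxy/Sxx = 6195.42/326.8 = 18.957834
a = ȳ − b·x̄ = 332.88 − 18.957834·18.2 = -12.152570
ŷ(22) = a + b·22 = -12.152570 + 18.957834·22 = 404.919767

404.9198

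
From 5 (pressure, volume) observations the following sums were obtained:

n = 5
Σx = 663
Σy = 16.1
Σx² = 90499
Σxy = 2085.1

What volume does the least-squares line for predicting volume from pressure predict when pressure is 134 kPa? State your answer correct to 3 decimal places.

3.193

Sxx = Σx² − (Σx)²/n = 90499 − 87913.8 = 2585.2
Sxy = Σxy − (Σx)(Σy)/n = 2085.1 − 2134.86 = -49.76
b = Sxy/Sxx = -49.76/2585.2 = -0.019248
a = ȳ − b·x̄ = 3.22 − (-0.019248)·132.6 = 5.772288
ŷ(134) = a + b·134 = 5.772288 + (-0.019248)·134 = 3.193053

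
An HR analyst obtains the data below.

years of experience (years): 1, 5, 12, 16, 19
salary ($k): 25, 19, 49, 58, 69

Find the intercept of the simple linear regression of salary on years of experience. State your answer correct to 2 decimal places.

n = 5, Σx = 53, Σy = 220, Σxy = 2947, Σx² = 787
Sxx = Σx² − (Σx)²/n = 787 − 561.8 = 225.2
Sxy = Σxy − (Σx)(Σy)/n = 2947 − 2332 = 615
b = Sxy/Sxx = 615/225.2 = 2.730906
a = ȳ − b·x̄ = 44 − 2.730906·10.6 = 15.052398

15.05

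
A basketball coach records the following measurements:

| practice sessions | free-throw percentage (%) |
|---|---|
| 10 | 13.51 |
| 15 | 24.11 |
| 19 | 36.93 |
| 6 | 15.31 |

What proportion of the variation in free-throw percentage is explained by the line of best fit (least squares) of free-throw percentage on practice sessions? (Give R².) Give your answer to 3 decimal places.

0.838

n = 4, Σx = 50, Σy = 89.86, Σxy = 1290.28, Σx² = 722, Σy² = 2362.0332
Sxx = Σx² − (Σx)²/n = 722 − 625 = 97
Sxy = Σxy − (Σx)(Σy)/n = 1290.28 − 1123.25 = 167.03
Syy = Σy² − (Σy)²/n = 2362.0332 − 2018.7049 = 343.3283
R² = Sxy²/(Sxx·Syy) = (167.03)²/(97·343.3283) = 0.837737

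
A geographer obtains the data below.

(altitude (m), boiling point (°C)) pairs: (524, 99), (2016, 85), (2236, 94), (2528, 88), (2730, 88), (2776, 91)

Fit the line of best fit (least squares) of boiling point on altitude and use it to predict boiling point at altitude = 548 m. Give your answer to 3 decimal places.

n = 6, Σx = 12810, Σy = 545, Σxy = 1148740, Σx² = 30888388
Sxx = Σx² − (Σx)²/n = 30888388 − 27349350 = 3539038
Sxy = Σxy − (Σx)(Σy)/n = 1148740 − 1163575 = -14835
b = Sxy/Sxx = -14835/3539038 = -0.004192
a = ȳ − b·x̄ = 90.833333 − (-0.004192)·2135 = 99.782863
ŷ(548) = a + b·548 = 99.782863 + (-0.004192)·548 = 97.485747

97.486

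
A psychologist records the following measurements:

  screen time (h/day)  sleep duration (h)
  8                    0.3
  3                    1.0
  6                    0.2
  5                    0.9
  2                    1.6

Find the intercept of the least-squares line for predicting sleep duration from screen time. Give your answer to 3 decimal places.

1.832

n = 5, Σx = 24, Σy = 4, Σxy = 14.3, Σx² = 138
Sxx = Σx² − (Σx)²/n = 138 − 115.2 = 22.8
Sxy = Σxy − (Σx)(Σy)/n = 14.3 − 19.2 = -4.9
b = Sxy/Sxx = -4.9/22.8 = -0.214912
a = ȳ − b·x̄ = 0.8 − (-0.214912)·4.8 = 1.831579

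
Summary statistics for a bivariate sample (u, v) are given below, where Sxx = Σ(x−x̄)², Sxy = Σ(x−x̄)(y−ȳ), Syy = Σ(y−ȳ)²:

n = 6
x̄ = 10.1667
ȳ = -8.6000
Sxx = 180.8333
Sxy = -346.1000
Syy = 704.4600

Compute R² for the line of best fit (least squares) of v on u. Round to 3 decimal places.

0.940

R² = Sxy²/(Sxx·Syy) = (-346.1)²/(180.8333·704.46) = 0.940304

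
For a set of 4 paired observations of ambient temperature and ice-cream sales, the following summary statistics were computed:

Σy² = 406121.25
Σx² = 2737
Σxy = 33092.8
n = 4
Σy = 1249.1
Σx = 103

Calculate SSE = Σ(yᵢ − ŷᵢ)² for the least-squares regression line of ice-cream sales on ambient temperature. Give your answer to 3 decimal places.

Sxx = Σx² − (Σx)²/n = 2737 − 2652.25 = 84.75
Sxy = Σxy − (Σx)(Σy)/n = 33092.8 − 32164.325 = 928.475
Syy = Σy² − (Σy)²/n = 406121.25 − 390062.7025 = 16058.5475
b = Sxy/Sxx = 928.475/84.75 = 10.955457
SSE = Syy − b·Sxy = 16058.5475 − 10.955457·928.475 = 5886.679351

5886.679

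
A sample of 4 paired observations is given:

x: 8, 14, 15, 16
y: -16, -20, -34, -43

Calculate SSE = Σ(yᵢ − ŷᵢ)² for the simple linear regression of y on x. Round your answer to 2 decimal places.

163.55

n = 4, Σx = 53, Σy = -113, Σxy = -1606, Σx² = 741, Σy² = 3661
Sxx = Σx² − (Σx)²/n = 741 − 702.25 = 38.75
Sxy = Σxy − (Σx)(Σy)/n = -1606 − (-1497.25) = -108.75
Syy = Σy² − (Σy)²/n = 3661 − 3192.25 = 468.75
b = Sxy/Sxx = -108.75/38.75 = -2.806452
SSE = Syy − b·Sxy = 468.75 − (-2.806452)·(-108.75) = 163.548387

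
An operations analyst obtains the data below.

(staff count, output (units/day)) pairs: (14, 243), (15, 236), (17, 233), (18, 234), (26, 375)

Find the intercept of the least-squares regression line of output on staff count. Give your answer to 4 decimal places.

46.8000

n = 5, Σx = 90, Σy = 1321, Σxy = 24865, Σx² = 1710
Sxx = Σx² − (Σx)²/n = 1710 − 1620 = 90
Sxy = Σxy − (Σx)(Σy)/n = 24865 − 23778 = 1087
b = Sxy/Sxx = 1087/90 = 12.077778
a = ȳ − b·x̄ = 264.2 − 12.077778·18 = 46.8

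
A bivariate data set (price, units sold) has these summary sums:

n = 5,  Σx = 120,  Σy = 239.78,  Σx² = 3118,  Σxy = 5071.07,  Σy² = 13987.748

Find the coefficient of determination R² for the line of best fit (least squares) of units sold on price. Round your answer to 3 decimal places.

Sxx = Σx² − (Σx)²/n = 3118 − 2880 = 238
Sxy = Σxy − (Σx)(Σy)/n = 5071.07 − 5754.72 = -683.65
Syy = Σy² − (Σy)²/n = 13987.748 − 11498.88968 = 2488.85832
R² = Sxy²/(Sxx·Syy) = (-683.65)²/(238·2488.85832) = 0.789025

0.789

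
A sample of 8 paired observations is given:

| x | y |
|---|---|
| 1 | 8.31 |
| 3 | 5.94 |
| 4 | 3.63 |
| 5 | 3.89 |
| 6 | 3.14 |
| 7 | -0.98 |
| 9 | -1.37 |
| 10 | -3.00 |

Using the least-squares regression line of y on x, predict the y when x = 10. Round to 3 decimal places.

-3.053

n = 8, Σx = 45, Σy = 19.56, Σxy = 29.75, Σx² = 317
Sxx = Σx² − (Σx)²/n = 317 − 253.125 = 63.875
Sxy = Σxy − (Σx)(Σy)/n = 29.75 − 110.025 = -80.275
b = Sxy/Sxx = -80.275/63.875 = -1.256751
a = ȳ − b·x̄ = 2.445 − (-1.256751)·5.625 = 9.514227
ŷ(10) = a + b·10 = 9.514227 + (-1.256751)·10 = -3.053288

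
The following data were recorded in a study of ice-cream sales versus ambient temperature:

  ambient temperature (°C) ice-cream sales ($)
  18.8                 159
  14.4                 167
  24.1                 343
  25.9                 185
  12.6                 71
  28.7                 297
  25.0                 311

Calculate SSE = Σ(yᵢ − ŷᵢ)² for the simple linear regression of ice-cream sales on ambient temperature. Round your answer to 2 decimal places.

n = 7, Σx = 149.5, Σy = 1533, Σxy = 35645.3, Σx² = 3419.87, Σy² = 395015
Sxx = Σx² − (Σx)²/n = 3419.87 − 3192.892857 = 226.977143
Sxy = Σxy − (Σx)(Σy)/n = 35645.3 − 32740.5 = 2904.8
Syy = Σy² − (Σy)²/n = 395015 − 335727 = 59288
b = Sxy/Sxx = 2904.8/226.977143 = 12.797764
SSE = Syy − b·Sxy = 59288 − 12.797764·2904.8 = 22113.053951

22113.05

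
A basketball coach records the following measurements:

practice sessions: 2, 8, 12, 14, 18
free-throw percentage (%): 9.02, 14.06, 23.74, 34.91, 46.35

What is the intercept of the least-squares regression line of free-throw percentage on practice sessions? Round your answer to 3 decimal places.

n = 5, Σx = 54, Σy = 128.08, Σxy = 1738.44, Σx² = 732
Sxx = Σx² − (Σx)²/n = 732 − 583.2 = 148.8
Sxy = Σxy − (Σx)(Σy)/n = 1738.44 − 1383.264 = 355.176
b = Sxy/Sxx = 355.176/148.8 = 2.386935
a = ȳ − b·x̄ = 25.616 − 2.386935·10.8 = -0.162903

-0.163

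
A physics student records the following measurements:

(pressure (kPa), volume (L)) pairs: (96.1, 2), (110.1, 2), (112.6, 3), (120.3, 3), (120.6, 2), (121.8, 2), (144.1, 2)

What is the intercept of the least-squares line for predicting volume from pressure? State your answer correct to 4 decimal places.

2.5611

n = 7, Σx = 825.6, Σy = 16, Σxy = 1884.1, Σx² = 98652.48
Sxx = Σx² − (Σx)²/n = 98652.48 − 97373.622857 = 1278.857143
Sxy = Σxy − (Σx)(Σy)/n = 1884.1 − 1887.085714 = -2.985714
b = Sxy/Sxx = -2.985714/1278.857143 = -0.002335
a = ȳ − b·x̄ = 2.285714 − (-0.002335)·117.942857 = 2.561072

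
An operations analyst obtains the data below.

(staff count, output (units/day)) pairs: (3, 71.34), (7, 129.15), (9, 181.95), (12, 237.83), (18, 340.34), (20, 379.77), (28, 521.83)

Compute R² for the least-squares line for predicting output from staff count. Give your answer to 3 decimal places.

0.999

n = 7, Σx = 97, Σy = 1862.21, Σxy = 33942.34, Σx² = 1791, Σy² = 643801.1469
Sxx = Σx² − (Σx)²/n = 1791 − 1344.142857 = 446.857143
Sxy = Σxy − (Σx)(Σy)/n = 33942.34 − 25804.91 = 8137.43
Syy = Σy² − (Σy)²/n = 643801.1469 − 495403.7263 = 148397.4206
R² = Sxy²/(Sxx·Syy) = (8137.43)²/(446.857143·148397.4206) = 0.998572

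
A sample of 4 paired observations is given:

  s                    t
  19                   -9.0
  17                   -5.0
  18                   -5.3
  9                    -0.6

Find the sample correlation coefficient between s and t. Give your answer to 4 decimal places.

n = 4, Σx = 63, Σy = -19.9, Σxy = -356.8, Σx² = 1055, Σy² = 134.45
Sxx = Σx² − (Σx)²/n = 1055 − 992.25 = 62.75
Sxy = Σxy − (Σx)(Σy)/n = -356.8 − (-313.425) = -43.375
Syy = Σy² − (Σy)²/n = 134.45 − 99.0025 = 35.4475
r = Sxy/√(Sxx·Syy) = -43.375/√(2224.330625) = -43.375/47.162810 = -0.919687

-0.9197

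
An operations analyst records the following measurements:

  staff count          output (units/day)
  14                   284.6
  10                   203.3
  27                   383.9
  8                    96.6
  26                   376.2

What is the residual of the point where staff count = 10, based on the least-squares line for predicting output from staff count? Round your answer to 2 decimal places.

23.60

n = 5, Σx = 85, Σy = 1344.6, Σxy = 26936.7, Σx² = 1765
Sxx = Σx² − (Σx)²/n = 1765 − 1445 = 320
Sxy = Σxy − (Σx)(Σy)/n = 26936.7 − 22858.2 = 4078.5
b = Sxy/Sxx = 4078.5/320 = 12.745313
a = ȳ − b·x̄ = 268.92 − 12.745313·17 = 52.249688
ŷ(10) = 52.249688 + 12.745313·10 = 179.702812
residual = y − ŷ = 203.3 − 179.702812 = 23.597188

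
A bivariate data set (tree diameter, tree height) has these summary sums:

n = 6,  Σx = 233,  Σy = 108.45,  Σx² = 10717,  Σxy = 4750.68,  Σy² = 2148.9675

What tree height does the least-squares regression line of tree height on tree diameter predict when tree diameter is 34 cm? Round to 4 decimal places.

16.5133

Sxx = Σx² − (Σx)²/n = 10717 − 9048.166667 = 1668.833333
Sxy = Σxy − (Σx)(Σy)/n = 4750.68 − 4211.475 = 539.205
b = Sxy/Sxx = 539.205/1668.833333 = 0.323103
a = ȳ − b·x̄ = 18.075 − 0.323103·38.833333 = 5.527835
ŷ(34) = a + b·34 = 5.527835 + 0.323103·34 = 16.513336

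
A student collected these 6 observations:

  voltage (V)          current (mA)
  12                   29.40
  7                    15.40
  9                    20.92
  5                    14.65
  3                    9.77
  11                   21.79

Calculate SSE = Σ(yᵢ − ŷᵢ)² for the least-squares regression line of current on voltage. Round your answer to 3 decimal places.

n = 6, Σx = 47, Σy = 111.93, Σxy = 991.13, Σx² = 429, Σy² = 2324.0459
Sxx = Σx² − (Σx)²/n = 429 − 368.166667 = 60.833333
Sxy = Σxy − (Σx)(Σy)/n = 991.13 − 876.785 = 114.345
Syy = Σy² − (Σy)²/n = 2324.0459 − 2088.05415 = 235.99175
b = Sxy/Sxx = 114.345/60.833333 = 1.879644
SSE = Syy − b·Sxy = 235.99175 − 1.879644·114.345 = 21.063876

21.064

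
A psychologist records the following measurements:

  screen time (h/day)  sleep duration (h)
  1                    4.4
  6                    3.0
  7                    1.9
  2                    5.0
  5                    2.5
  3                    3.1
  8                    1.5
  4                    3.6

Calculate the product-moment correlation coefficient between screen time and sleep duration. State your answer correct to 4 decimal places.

-0.9115

n = 8, Σx = 36, Σy = 25, Σxy = 93.9, Σx² = 204, Σy² = 88.04
Sxx = Σx² − (Σx)²/n = 204 − 162 = 42
Sxy = Σxy − (Σx)(Σy)/n = 93.9 − 112.5 = -18.6
Syy = Σy² − (Σy)²/n = 88.04 − 78.125 = 9.915
r = Sxy/√(Sxx·Syy) = -18.6/√(416.43) = -18.6/20.406617 = -0.911469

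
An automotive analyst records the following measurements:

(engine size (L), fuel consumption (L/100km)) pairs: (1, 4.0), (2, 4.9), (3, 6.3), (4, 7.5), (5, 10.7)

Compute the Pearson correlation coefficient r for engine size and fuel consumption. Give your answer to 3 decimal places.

0.968

n = 5, Σx = 15, Σy = 33.4, Σxy = 116.2, Σx² = 55, Σy² = 250.44
Sxx = Σx² − (Σx)²/n = 55 − 45 = 10
Sxy = Σxy − (Σx)(Σy)/n = 116.2 − 100.2 = 16
Syy = Σy² − (Σy)²/n = 250.44 − 223.112 = 27.328
r = Sxy/√(Sxx·Syy) = 16/√(273.28) = 16/16.531183 = 0.967868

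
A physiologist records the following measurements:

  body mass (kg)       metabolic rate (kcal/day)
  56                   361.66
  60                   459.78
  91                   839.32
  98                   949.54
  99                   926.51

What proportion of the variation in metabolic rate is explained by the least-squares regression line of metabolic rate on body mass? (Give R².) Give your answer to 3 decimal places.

0.994

n = 5, Σx = 404, Σy = 3536.81, Σxy = 308997.29, Σx² = 34422, Σy² = 2806700.6581
Sxx = Σx² − (Σx)²/n = 34422 − 32643.2 = 1778.8
Sxy = Σxy − (Σx)(Σy)/n = 308997.29 − 285774.248 = 23223.042
Syy = Σy² − (Σy)²/n = 2806700.6581 − 2501804.99522 = 304895.66288
R² = Sxy²/(Sxx·Syy) = (23223.042)²/(1778.8·304895.66288) = 0.994397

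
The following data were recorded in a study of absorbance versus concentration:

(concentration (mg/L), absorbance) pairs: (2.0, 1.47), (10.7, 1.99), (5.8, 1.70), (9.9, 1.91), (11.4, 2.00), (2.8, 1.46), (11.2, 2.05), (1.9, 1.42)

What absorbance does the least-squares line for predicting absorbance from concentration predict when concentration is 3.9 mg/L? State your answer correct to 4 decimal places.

1.5586

n = 8, Σx = 55.7, Σy = 14, Σxy = 105.548, Σx² = 516.99
Sxx = Σx² − (Σx)²/n = 516.99 − 387.81125 = 129.17875
Sxy = Σxy − (Σx)(Σy)/n = 105.548 − 97.475 = 8.073
b = Sxy/Sxx = 8.073/129.17875 = 0.062495
a = ȳ − b·x̄ = 1.75 − 0.062495·6.9625 = 1.314880
ŷ(3.9) = a + b·3.9 = 1.314880 + 0.062495·3.9 = 1.558610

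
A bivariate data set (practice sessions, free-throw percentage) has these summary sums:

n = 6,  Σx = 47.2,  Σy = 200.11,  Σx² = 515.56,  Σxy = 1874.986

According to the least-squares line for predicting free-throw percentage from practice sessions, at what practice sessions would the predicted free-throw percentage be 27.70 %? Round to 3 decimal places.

5.156

Sxx = Σx² − (Σx)²/n = 515.56 − 371.306667 = 144.253333
Sxy = Σxy − (Σx)(Σy)/n = 1874.986 − 1574.198667 = 300.787333
b = Sxy/Sxx = 300.787333/144.253333 = 2.085133
a = ȳ − b·x̄ = 33.351667 − 2.085133·7.866667 = 16.948623
Set a + b·x = 27.70: x = (27.70 − 16.948623) / 2.085133 = 5.156208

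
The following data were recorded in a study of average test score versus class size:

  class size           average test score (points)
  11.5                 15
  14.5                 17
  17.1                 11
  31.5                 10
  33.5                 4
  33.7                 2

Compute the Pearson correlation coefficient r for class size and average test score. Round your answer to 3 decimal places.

-0.887

n = 6, Σx = 141.8, Σy = 59, Σxy = 1123.5, Σx² = 3885.1, Σy² = 755
Sxx = Σx² − (Σx)²/n = 3885.1 − 3351.206667 = 533.893333
Sxy = Σxy − (Σx)(Σy)/n = 1123.5 − 1394.366667 = -270.866667
Syy = Σy² − (Σy)²/n = 755 − 580.166667 = 174.833333
r = Sxy/√(Sxx·Syy) = -270.866667/√(93342.351111) = -270.866667/305.519805 = -0.886576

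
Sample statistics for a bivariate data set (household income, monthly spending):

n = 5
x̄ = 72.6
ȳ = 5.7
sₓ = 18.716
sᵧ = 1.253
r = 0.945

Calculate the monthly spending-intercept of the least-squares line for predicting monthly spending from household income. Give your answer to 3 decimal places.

b = r · sᵧ/sₓ = 0.945 · 1.253/18.716 = 0.063266
a = ȳ − b·x̄ = 5.7 − 0.063266·72.6 = 1.106894

1.107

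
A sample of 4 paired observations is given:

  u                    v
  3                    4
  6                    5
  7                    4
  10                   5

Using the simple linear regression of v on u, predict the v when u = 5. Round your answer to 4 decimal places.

n = 4, Σx = 26, Σy = 18, Σxy = 120, Σx² = 194
Sxx = Σx² − (Σx)²/n = 194 − 169 = 25
Sxy = Σxy − (Σx)(Σy)/n = 120 − 117 = 3
b = Sxy/Sxx = 3/25 = 0.12
a = ȳ − b·x̄ = 4.5 − 0.12·6.5 = 3.72
ŷ(5) = a + b·5 = 3.72 + 0.12·5 = 4.32

4.3200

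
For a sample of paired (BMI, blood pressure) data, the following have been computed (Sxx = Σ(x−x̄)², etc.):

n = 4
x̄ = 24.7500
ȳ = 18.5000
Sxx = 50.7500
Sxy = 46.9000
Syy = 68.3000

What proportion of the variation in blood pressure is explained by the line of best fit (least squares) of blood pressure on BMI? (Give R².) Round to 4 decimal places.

R² = Sxy²/(Sxx·Syy) = (46.9)²/(50.75·68.3) = 0.634584

0.6346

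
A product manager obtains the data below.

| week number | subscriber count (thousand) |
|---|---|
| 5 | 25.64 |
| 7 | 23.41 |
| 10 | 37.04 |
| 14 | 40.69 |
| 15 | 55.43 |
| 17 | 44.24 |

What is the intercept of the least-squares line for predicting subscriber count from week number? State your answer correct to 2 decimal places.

12.82

n = 6, Σx = 68, Σy = 226.45, Σxy = 2815.66, Σx² = 884
Sxx = Σx² − (Σx)²/n = 884 − 770.666667 = 113.333333
Sxy = Σxy − (Σx)(Σy)/n = 2815.66 − 2566.433333 = 249.226667
b = Sxy/Sxx = 249.226667/113.333333 = 2.199059
a = ȳ − b·x̄ = 37.741667 − 2.199059·11.333333 = 12.819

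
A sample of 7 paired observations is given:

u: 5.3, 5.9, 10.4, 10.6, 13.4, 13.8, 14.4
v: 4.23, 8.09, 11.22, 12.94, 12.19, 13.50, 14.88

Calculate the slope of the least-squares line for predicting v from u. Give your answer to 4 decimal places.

0.9139

n = 7, Σx = 73.8, Σy = 77.05, Σxy = 887.92, Σx² = 860.78
Sxx = Σx² − (Σx)²/n = 860.78 − 778.062857 = 82.717143
Sxy = Σxy − (Σx)(Σy)/n = 887.92 − 812.327143 = 75.592857
b = Sxy/Sxx = 75.592857/82.717143 = 0.913872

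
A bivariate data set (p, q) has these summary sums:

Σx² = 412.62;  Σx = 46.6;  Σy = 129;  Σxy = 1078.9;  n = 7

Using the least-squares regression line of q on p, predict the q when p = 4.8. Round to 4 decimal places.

14.4362

Sxx = Σx² − (Σx)²/n = 412.62 − 310.222857 = 102.397143
Sxy = Σxy − (Σx)(Σy)/n = 1078.9 − 858.771429 = 220.128571
b = Sxy/Sxx = 220.128571/102.397143 = 2.149753
a = ȳ − b·x̄ = 18.428571 − 2.149753·6.657143 = 4.117358
ŷ(4.8) = a + b·4.8 = 4.117358 + 2.149753·4.8 = 14.436173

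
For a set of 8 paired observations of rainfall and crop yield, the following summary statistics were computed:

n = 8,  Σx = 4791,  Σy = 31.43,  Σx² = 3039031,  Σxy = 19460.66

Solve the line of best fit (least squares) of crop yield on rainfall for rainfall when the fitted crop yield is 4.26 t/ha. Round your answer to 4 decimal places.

687.0435

Sxx = Σx² − (Σx)²/n = 3039031 − 2869210.125 = 169820.875
Sxy = Σxy − (Σx)(Σy)/n = 19460.66 − 18822.64125 = 638.01875
b = Sxy/Sxx = 638.01875/169820.875 = 0.003757
a = ȳ − b·x̄ = 3.92875 − 0.003757·598.875 = 1.678771
Set a + b·x = 4.26: x = (4.26 − 1.678771) / 0.003757 = 687.043514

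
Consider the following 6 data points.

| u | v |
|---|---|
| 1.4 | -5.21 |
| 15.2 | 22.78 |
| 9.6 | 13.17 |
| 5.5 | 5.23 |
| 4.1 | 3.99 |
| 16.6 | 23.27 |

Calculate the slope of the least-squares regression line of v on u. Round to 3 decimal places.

1.812

n = 6, Σx = 52.4, Σy = 63.23, Σxy = 896.8, Σx² = 647.78
Sxx = Σx² − (Σx)²/n = 647.78 − 457.626667 = 190.153333
Sxy = Σxy − (Σx)(Σy)/n = 896.8 − 552.208667 = 344.591333
b = Sxy/Sxx = 344.591333/190.153333 = 1.812176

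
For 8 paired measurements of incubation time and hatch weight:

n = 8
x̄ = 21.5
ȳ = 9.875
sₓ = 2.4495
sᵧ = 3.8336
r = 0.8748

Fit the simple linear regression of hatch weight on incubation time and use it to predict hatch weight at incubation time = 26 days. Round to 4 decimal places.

16.0360

b = r · sᵧ/sₓ = 0.8748 · 3.8336/2.4495 = 1.369109
a = ȳ − b·x̄ = 9.875 − 1.369109·21.5 = -19.560850
ŷ(26) = a + b·26 = -19.560850 + 1.369109·26 = 16.035992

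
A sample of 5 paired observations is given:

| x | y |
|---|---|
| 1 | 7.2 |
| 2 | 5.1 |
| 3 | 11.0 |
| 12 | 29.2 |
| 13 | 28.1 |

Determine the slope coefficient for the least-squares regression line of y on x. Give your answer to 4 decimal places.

1.9761

n = 5, Σx = 31, Σy = 80.6, Σxy = 766.1, Σx² = 327
Sxx = Σx² − (Σx)²/n = 327 − 192.2 = 134.8
Sxy = Σxy − (Σx)(Σy)/n = 766.1 − 499.72 = 266.38
b = Sxy/Sxx = 266.38/134.8 = 1.976113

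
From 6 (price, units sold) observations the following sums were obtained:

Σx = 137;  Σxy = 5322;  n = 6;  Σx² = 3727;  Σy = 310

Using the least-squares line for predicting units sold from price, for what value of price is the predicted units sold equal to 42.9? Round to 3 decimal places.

Sxx = Σx² − (Σx)²/n = 3727 − 3128.166667 = 598.833333
Sxy = Σxy − (Σx)(Σy)/n = 5322 − 7078.333333 = -1756.333333
b = Sxy/Sxx = -1756.333333/598.833333 = -2.932925
a = ȳ − b·x̄ = 51.666667 − (-2.932925)·22.833333 = 118.635124
Set a + b·x = 42.9: x = (42.9 − 118.635124) / (-2.932925) = 25.822386

25.822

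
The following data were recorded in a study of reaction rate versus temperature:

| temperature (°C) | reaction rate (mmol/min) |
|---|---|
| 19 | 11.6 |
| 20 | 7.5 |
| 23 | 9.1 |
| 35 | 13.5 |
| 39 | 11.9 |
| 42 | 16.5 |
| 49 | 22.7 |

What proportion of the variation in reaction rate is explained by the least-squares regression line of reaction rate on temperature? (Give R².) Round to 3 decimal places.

n = 7, Σx = 227, Σy = 92.8, Σxy = 3321.6, Σx² = 8201, Σy² = 1385.02
Sxx = Σx² − (Σx)²/n = 8201 − 7361.285714 = 839.714286
Sxy = Σxy − (Σx)(Σy)/n = 3321.6 − 3009.371429 = 312.228571
Syy = Σy² − (Σy)²/n = 1385.02 − 1230.262857 = 154.757143
R² = Sxy²/(Sxx·Syy) = (312.228571)²/(839.714286·154.757143) = 0.750176

0.750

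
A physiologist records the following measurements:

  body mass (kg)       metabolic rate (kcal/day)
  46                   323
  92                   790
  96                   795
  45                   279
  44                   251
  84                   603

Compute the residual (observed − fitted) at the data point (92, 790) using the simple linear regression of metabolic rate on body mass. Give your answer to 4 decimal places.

43.1627

n = 6, Σx = 407, Σy = 3041, Σxy = 238109, Σx² = 30813
Sxx = Σx² − (Σx)²/n = 30813 − 27608.166667 = 3204.833333
Sxy = Σxy − (Σx)(Σy)/n = 238109 − 206281.166667 = 31827.833333
b = Sxy/Sxx = 31827.833333/3204.833333 = 9.931198
a = ȳ − b·x̄ = 506.833333 − 9.931198·67.833333 = -166.832909
ŷ(92) = -166.832909 + 9.931198·92 = 746.837277
residual = y − ŷ = 790 − 746.837277 = 43.162723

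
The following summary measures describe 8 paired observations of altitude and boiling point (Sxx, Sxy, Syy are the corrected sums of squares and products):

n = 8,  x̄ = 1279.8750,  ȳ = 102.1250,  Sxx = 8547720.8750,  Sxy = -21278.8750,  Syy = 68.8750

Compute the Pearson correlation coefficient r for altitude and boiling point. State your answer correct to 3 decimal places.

-0.877

r = Sxy/√(Sxx·Syy) = -21278.875/√(588724275.265625) = -21278.875/24263.641014 = -0.876986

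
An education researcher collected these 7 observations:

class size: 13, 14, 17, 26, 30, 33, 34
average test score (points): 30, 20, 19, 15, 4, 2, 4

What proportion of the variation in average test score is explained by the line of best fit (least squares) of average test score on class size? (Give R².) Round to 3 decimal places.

n = 7, Σx = 167, Σy = 94, Σxy = 1705, Σx² = 4475, Σy² = 1922
Sxx = Σx² − (Σx)²/n = 4475 − 3984.142857 = 490.857143
Sxy = Σxy − (Σx)(Σy)/n = 1705 − 2242.571429 = -537.571429
Syy = Σy² − (Σy)²/n = 1922 − 1262.285714 = 659.714286
R² = Sxy²/(Sxx·Syy) = (-537.571429)²/(490.857143·659.714286) = 0.892404

0.892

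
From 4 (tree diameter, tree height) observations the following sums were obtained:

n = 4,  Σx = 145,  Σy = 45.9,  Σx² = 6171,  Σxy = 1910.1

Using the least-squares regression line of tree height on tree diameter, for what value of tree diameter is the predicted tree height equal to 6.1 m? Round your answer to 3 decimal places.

16.281

Sxx = Σx² − (Σx)²/n = 6171 − 5256.25 = 914.75
Sxy = Σxy − (Σx)(Σy)/n = 1910.1 − 1663.875 = 246.225
b = Sxy/Sxx = 246.225/914.75 = 0.269172
a = ȳ − b·x̄ = 11.475 − 0.269172·36.25 = 1.717518
Set a + b·x = 6.1: x = (6.1 − 1.717518) / 0.269172 = 16.281348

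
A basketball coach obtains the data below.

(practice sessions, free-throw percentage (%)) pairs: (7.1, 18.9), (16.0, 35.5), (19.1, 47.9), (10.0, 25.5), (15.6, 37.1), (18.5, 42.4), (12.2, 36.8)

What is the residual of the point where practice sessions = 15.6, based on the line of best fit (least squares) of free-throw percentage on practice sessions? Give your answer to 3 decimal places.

-0.958

n = 7, Σx = 98.5, Σy = 244.1, Σxy = 3684.2, Σx² = 1505.67
Sxx = Σx² − (Σx)²/n = 1505.67 − 1386.035714 = 119.634286
Sxy = Σxy − (Σx)(Σy)/n = 3684.2 − 3434.835714 = 249.364286
b = Sxy/Sxx = 249.364286/119.634286 = 2.084388
a = ȳ − b·x̄ = 34.871429 − 2.084388·14.071429 = 5.541110
ŷ(15.6) = 5.541110 + 2.084388·15.6 = 38.057565
residual = y − ŷ = 37.1 − 38.057565 = -0.957565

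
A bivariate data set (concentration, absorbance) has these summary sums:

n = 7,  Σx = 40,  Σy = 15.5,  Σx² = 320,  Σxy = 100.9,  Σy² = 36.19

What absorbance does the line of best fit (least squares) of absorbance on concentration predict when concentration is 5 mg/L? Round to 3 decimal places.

2.118

Sxx = Σx² − (Σx)²/n = 320 − 228.571429 = 91.428571
Sxy = Σxy − (Σx)(Σy)/n = 100.9 − 88.571429 = 12.328571
b = Sxy/Sxx = 12.328571/91.428571 = 0.134844
a = ȳ − b·x̄ = 2.214286 − 0.134844·5.714286 = 1.44375
ŷ(5) = a + b·5 = 1.44375 + 0.134844·5 = 2.117969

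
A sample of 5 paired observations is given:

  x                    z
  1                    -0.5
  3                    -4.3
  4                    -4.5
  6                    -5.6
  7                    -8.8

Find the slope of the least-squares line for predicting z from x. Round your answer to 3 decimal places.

n = 5, Σx = 21, Σy = -23.7, Σxy = -126.6, Σx² = 111
Sxx = Σx² − (Σx)²/n = 111 − 88.2 = 22.8
Sxy = Σxy − (Σx)(Σy)/n = -126.6 − (-99.54) = -27.06
b = Sxy/Sxx = -27.06/22.8 = -1.186842

-1.187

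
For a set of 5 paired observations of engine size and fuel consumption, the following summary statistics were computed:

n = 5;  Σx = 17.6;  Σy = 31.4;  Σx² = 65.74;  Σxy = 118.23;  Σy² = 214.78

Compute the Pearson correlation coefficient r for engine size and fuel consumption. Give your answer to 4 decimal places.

Sxx = Σx² − (Σx)²/n = 65.74 − 61.952 = 3.788
Sxy = Σxy − (Σx)(Σy)/n = 118.23 − 110.528 = 7.702
Syy = Σy² − (Σy)²/n = 214.78 − 197.192 = 17.588
r = Sxy/√(Sxx·Syy) = 7.702/√(66.623344) = 7.702/8.162312 = 0.943605

0.9436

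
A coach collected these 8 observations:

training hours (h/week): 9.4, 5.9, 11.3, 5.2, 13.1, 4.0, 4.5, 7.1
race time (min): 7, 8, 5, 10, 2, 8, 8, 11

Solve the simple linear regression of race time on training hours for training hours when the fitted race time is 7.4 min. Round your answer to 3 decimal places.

n = 8, Σx = 60.5, Σy = 59, Σxy = 393.8, Σx² = 536.17
Sxx = Σx² − (Σx)²/n = 536.17 − 457.53125 = 78.63875
Sxy = Σxy − (Σx)(Σy)/n = 393.8 − 446.1875 = -52.3875
b = Sxy/Sxx = -52.3875/78.63875 = -0.666179
a = ȳ − b·x̄ = 7.375 − (-0.666179)·7.5625 = 12.412980
Set a + b·x = 7.4: x = (7.4 − 12.412980) / (-0.666179) = 7.524973

7.525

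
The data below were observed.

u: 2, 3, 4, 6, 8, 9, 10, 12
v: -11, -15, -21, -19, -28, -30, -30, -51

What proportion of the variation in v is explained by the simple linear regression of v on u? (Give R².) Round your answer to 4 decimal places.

n = 8, Σx = 54, Σy = -205, Σxy = -1671, Σx² = 454, Σy² = 6333
Sxx = Σx² − (Σx)²/n = 454 − 364.5 = 89.5
Sxy = Σxy − (Σx)(Σy)/n = -1671 − (-1383.75) = -287.25
Syy = Σy² − (Σy)²/n = 6333 − 5253.125 = 1079.875
R² = Sxy²/(Sxx·Syy) = (-287.25)²/(89.5·1079.875) = 0.853736

0.8537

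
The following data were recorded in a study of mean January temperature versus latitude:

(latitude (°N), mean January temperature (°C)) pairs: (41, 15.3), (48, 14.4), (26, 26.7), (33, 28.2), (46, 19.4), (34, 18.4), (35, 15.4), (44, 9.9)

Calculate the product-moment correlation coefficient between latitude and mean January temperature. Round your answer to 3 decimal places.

n = 8, Σx = 307, Σy = 147.7, Σxy = 5435.9, Σx² = 12183, Σy² = 2999.67
Sxx = Σx² − (Σx)²/n = 12183 − 11781.125 = 401.875
Sxy = Σxy − (Σx)(Σy)/n = 5435.9 − 5667.9875 = -232.0875
Syy = Σy² − (Σy)²/n = 2999.67 − 2726.91125 = 272.75875
r = Sxy/√(Sxx·Syy) = -232.0875/√(109614.922656) = -232.0875/331.081444 = -0.700998

-0.701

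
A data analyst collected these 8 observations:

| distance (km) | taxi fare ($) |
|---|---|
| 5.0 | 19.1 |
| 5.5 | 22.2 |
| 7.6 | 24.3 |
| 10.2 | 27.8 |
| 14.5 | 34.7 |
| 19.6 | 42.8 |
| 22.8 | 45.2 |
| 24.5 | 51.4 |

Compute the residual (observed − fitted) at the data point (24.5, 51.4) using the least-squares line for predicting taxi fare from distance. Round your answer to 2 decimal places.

n = 8, Σx = 109.7, Σy = 267.5, Σxy = 4317.73, Σx² = 1931.55
Sxx = Σx² − (Σx)²/n = 1931.55 − 1504.26125 = 427.28875
Sxy = Σxy − (Σx)(Σy)/n = 4317.73 − 3668.09375 = 649.63625
b = Sxy/Sxx = 649.63625/427.28875 = 1.520368
a = ȳ − b·x̄ = 33.4375 − 1.520368·13.7125 = 12.589450
ŷ(24.5) = 12.589450 + 1.520368·24.5 = 49.838473
residual = y − ŷ = 51.4 − 49.838473 = 1.561527

1.56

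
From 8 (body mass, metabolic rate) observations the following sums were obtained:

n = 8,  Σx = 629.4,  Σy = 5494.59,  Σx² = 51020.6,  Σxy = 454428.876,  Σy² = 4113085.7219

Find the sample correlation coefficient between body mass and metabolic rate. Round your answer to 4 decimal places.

Sxx = Σx² − (Σx)²/n = 51020.6 − 49518.045 = 1502.555
Sxy = Σxy − (Σx)(Σy)/n = 454428.876 − 432286.86825 = 22142.00775
Syy = Σy² − (Σy)²/n = 4113085.7219 − 3773814.908513 = 339270.813388
r = Sxy/√(Sxx·Syy) = 22142.00775/√(509773057.009455) = 22142.00775/22578.154420 = 0.980683

0.9807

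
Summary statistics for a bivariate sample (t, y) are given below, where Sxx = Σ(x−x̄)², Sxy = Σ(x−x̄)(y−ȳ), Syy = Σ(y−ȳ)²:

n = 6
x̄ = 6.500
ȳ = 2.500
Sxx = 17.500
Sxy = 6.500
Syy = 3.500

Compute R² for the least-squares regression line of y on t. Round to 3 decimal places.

0.690

R² = Sxy²/(Sxx·Syy) = (6.5)²/(17.5·3.5) = 0.689796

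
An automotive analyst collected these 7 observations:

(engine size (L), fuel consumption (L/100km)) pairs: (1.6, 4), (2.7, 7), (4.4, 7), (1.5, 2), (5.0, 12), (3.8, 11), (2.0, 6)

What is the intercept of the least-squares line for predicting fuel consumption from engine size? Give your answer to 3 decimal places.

n = 7, Σx = 21, Σy = 49, Σxy = 172.9, Σx² = 74.9
Sxx = Σx² − (Σx)²/n = 74.9 − 63 = 11.9
Sxy = Σxy − (Σx)(Σy)/n = 172.9 − 147 = 25.9
b = Sxy/Sxx = 25.9/11.9 = 2.176471
a = ȳ − b·x̄ = 7 − 2.176471·3 = 0.470588

0.471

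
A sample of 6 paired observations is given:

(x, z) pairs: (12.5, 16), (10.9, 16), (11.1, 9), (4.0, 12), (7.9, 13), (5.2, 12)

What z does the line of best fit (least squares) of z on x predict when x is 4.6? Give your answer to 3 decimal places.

n = 6, Σx = 51.6, Σy = 78, Σxy = 687.4, Σx² = 503.72
Sxx = Σx² − (Σx)²/n = 503.72 − 443.76 = 59.96
Sxy = Σxy − (Σx)(Σy)/n = 687.4 − 670.8 = 16.6
b = Sxy/Sxx = 16.6/59.96 = 0.276851
a = ȳ − b·x̄ = 13 − 0.276851·8.6 = 10.619079
ŷ(4.6) = a + b·4.6 = 10.619079 + 0.276851·4.6 = 11.892595

11.893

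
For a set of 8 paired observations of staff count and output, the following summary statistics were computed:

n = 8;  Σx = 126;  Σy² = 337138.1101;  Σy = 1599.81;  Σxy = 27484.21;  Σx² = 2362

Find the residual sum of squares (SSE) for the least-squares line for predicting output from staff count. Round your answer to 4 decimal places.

3356.3698

Sxx = Σx² − (Σx)²/n = 2362 − 1984.5 = 377.5
Sxy = Σxy − (Σx)(Σy)/n = 27484.21 − 25197.0075 = 2287.2025
Syy = Σy² − (Σy)²/n = 337138.1101 − 319924.004513 = 17214.105587
b = Sxy/Sxx = 2287.2025/377.5 = 6.058815
SSE = Syy − b·Sxy = 17214.105587 − 6.058815·2287.2025 = 3356.369757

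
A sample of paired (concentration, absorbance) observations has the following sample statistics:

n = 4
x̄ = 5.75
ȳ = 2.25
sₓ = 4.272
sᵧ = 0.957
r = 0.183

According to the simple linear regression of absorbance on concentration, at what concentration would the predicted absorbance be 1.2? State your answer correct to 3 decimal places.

b = r · sᵧ/sₓ = 0.183 · 0.957/4.272 = 0.040995
a = ȳ − b·x̄ = 2.25 − 0.040995·5.75 = 2.014278
Set a + b·x = 1.2: x = (1.2 − 2.014278) / 0.040995 = -19.862827

-19.863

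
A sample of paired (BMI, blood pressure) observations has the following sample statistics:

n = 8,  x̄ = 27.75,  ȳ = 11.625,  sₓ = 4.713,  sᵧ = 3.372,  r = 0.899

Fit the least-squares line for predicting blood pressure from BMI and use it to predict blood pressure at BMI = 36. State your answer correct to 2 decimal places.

16.93

b = r · sᵧ/sₓ = 0.899 · 3.372/4.713 = 0.643206
a = ȳ − b·x̄ = 11.625 − 0.643206·27.75 = -6.223955
ŷ(36) = a + b·36 = -6.223955 + 0.643206·36 = 16.931446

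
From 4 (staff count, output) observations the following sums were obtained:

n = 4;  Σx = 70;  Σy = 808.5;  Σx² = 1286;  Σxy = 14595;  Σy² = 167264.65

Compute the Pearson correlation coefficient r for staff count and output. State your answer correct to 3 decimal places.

Sxx = Σx² − (Σx)²/n = 1286 − 1225 = 61
Sxy = Σxy − (Σx)(Σy)/n = 14595 − 14148.75 = 446.25
Syy = Σy² − (Σy)²/n = 167264.65 − 163418.0625 = 3846.5875
r = Sxy/√(Sxx·Syy) = 446.25/√(234641.8375) = 446.25/484.398428 = 0.921246

0.921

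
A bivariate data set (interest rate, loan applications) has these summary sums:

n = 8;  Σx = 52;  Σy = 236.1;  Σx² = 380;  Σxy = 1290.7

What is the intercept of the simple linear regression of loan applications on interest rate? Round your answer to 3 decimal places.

Sxx = Σx² − (Σx)²/n = 380 − 338 = 42
Sxy = Σxy − (Σx)(Σy)/n = 1290.7 − 1534.65 = -243.95
b = Sxy/Sxx = -243.95/42 = -5.808333
a = ȳ − b·x̄ = 29.5125 − (-5.808333)·6.5 = 67.266667

67.267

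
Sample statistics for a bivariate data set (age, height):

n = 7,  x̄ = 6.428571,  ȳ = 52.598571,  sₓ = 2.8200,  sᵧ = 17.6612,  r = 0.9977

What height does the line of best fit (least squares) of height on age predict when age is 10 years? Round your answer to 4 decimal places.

74.9144

b = r · sᵧ/sₓ = 0.9977 · 17.6612/2.82 = 6.248432
a = ȳ − b·x̄ = 52.598571 − 6.248432·6.428571 = 12.430080
ŷ(10) = a + b·10 = 12.430080 + 6.248432·10 = 74.914404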